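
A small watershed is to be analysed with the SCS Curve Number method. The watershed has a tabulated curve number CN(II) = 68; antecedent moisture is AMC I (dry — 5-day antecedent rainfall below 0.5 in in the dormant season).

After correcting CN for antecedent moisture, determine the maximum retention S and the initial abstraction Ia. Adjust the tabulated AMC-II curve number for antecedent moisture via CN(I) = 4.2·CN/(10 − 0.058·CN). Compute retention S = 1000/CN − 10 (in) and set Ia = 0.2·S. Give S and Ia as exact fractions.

Dry (AMC I): CN(I) = 4.2·68/(10 − 0.058·68) = (1428/5)/(757/125) = 35700/757 ≈ 47.160
Max retention: S = 1000/(35700/757) − 10 = 4000/357 in (≈ 11.204 in)
Initial abstraction Ia = S/5 = (4000/357)/5 = 800/357 ≈ 2.241 in

S = 4000/357 in ≈ 11.204 in; Ia = 800/357 in ≈ 2.241 in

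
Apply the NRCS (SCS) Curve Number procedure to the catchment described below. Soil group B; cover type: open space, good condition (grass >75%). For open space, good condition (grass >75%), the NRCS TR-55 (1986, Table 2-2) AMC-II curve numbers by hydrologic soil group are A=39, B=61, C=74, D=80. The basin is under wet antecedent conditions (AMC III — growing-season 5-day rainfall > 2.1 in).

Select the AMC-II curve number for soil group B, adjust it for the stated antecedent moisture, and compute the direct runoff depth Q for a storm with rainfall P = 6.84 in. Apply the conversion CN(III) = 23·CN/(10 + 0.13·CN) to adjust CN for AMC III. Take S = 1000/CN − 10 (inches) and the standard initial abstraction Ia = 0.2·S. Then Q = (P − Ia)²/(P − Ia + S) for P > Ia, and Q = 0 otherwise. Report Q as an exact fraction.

NRCS table: open space, good condition (grass >75%), soil group B → CN(II) = 61
Adjust CN=61 to AMC III: 23·61/(10 + 0.13·61) → 1403 ÷ (1793/100) = 140300/1793 ≈ 78.249
Retention S: 1000/CN − 10 with CN=78.249 → S = 3900/1403 ≈ 2.780 in
Ia = 0.2·(3900/1403) = 780/1403 in ≈ 0.556 in
Excess rainfall: 6.840 − 0.556 = 6.284 in; P > Ia so Q > 0
Runoff Q = (P−Ia)²/(P−Ia+S) = (6.284)²/(6.284+2.780) = 16193963523/3716932825 ≈ 4.357 in

Q = 16193963523/3716932825 in ≈ 4.357 in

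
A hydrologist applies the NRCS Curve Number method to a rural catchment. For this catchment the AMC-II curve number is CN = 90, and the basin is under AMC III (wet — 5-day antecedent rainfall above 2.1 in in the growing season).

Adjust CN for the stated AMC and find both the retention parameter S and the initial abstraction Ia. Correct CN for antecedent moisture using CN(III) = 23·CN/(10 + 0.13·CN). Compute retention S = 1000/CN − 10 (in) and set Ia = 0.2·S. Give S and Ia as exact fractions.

S = 100/207 in ≈ 0.483 in; Ia = 20/207 in ≈ 0.097 in

Adjust CN=90 to AMC III: 23·90/(10 + 0.13·90) → 2070 ÷ (217/10) = 20700/217 ≈ 95.392
S = 1000/(20700/217) − 10 = 100/207 in ≈ 0.483 in
Ia = 0.2S: 0.2·0.483 = 0.097 in (exactly 20/207)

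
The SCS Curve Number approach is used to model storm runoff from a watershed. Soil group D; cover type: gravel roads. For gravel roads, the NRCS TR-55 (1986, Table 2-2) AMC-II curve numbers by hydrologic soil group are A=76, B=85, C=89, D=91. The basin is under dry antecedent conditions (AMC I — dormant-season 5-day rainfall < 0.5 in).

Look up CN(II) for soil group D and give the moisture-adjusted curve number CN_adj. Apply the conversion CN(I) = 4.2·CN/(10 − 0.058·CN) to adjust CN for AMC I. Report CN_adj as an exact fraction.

NRCS table: gravel roads, soil group D → CN(II) = 91
Dry (AMC I): CN(I) = 4.2·91/(10 − 0.058·91) = (1911/5)/(2361/500) = 63700/787 ≈ 80.940

CN_adj = 63700/787 ≈ 80.940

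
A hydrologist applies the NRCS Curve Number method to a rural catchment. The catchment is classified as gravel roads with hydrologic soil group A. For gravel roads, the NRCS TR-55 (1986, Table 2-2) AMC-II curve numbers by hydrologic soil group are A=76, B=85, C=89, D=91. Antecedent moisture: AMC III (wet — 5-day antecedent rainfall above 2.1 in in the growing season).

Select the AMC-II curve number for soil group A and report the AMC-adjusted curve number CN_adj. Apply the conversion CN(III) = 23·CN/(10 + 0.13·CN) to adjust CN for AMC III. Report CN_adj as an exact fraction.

NRCS table: gravel roads, soil group A → CN(II) = 76
Adjust CN=76 to AMC III: 23·76/(10 + 0.13·76) → 1748 ÷ (497/25) = 43700/497 ≈ 87.928

CN_adj = 43700/497 ≈ 87.928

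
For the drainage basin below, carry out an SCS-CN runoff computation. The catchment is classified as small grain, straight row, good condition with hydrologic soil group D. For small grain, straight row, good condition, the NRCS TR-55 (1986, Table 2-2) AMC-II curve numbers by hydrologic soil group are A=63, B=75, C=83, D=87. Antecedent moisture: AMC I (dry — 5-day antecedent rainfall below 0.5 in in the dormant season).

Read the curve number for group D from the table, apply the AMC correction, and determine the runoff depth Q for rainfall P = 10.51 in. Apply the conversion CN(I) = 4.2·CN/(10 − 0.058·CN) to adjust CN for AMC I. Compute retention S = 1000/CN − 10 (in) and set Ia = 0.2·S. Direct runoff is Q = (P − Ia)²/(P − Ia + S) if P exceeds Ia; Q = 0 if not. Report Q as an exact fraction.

NRCS table: small grain, straight row, good condition, soil group D → CN(II) = 87
Dry (AMC I): CN(I) = 4.2·87/(10 − 0.058·87) = (1827/5)/(2477/500) = 182700/2477 ≈ 73.759
Retention S: 1000/CN − 10 with CN=73.759 → S = 6500/1827 ≈ 3.558 in
Initial abstraction Ia = S/5 = (6500/1827)/5 = 1300/1827 ≈ 0.712 in
Excess rainfall: 10.510 − 0.712 = 9.798 in; P > Ia so Q > 0
Runoff Q = (P−Ia)²/(P−Ia+S) = (9.798)²/(9.798+3.558) = 3204733691329/445820337900 ≈ 7.188 in

Q = 3204733691329/445820337900 in ≈ 7.188 in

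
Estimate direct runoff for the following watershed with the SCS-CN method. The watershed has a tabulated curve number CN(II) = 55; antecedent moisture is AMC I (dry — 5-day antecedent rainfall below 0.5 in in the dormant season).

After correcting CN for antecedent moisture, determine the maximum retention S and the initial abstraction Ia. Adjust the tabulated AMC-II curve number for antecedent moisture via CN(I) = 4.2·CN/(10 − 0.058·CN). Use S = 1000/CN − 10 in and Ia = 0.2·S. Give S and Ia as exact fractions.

S = 1500/77 in ≈ 19.481 in; Ia = 300/77 in ≈ 3.896 in

Dry (AMC I): CN(I) = 4.2·55/(10 − 0.058·55) = 231/(681/100) = 7700/227 ≈ 33.921
Max retention: S = 1000/(7700/227) − 10 = 1500/77 in (≈ 19.481 in)
Ia = 0.2·(1500/77) = 300/77 in ≈ 3.896 in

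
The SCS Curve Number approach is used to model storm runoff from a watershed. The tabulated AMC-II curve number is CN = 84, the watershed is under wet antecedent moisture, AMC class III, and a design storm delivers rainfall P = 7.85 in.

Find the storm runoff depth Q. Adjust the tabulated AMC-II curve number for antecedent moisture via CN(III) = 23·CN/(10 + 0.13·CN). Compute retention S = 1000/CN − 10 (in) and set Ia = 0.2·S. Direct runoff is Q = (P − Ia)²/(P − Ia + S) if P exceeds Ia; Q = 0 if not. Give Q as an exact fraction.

Q = 5510241361/794351460 in ≈ 6.937 in

Wet (AMC III): CN(III) = 23·84/(10 + 0.13·84) = 1932/(523/25) = 48300/523 ≈ 92.352
S = 1000/(48300/523) − 10 = 400/483 in ≈ 0.828 in
Ia = 0.2·(400/483) = 80/483 in ≈ 0.166 in
Since P=7.850 > Ia=0.166: effective rainfall P−Ia = 74231/9660 in
Runoff Q = (P−Ia)²/(P−Ia+S) = (7.684)²/(7.684+0.828) = 5510241361/794351460 ≈ 6.937 in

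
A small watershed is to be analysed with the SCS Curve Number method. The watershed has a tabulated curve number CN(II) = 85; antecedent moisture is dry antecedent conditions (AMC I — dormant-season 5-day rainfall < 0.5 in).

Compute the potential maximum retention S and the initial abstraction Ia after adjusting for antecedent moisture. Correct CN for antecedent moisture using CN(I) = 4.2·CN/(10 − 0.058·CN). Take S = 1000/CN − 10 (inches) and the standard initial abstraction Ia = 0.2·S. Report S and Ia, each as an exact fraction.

Adjust CN=85 to AMC I: 4.2·85/(10 − 0.058·85) → 357 ÷ (507/100) = 11900/169 ≈ 70.414
Max retention: S = 1000/(11900/169) − 10 = 500/119 in (≈ 4.202 in)
Ia = 0.2·(500/119) = 100/119 in ≈ 0.840 in

S = 500/119 in ≈ 4.202 in; Ia = 100/119 in ≈ 0.840 in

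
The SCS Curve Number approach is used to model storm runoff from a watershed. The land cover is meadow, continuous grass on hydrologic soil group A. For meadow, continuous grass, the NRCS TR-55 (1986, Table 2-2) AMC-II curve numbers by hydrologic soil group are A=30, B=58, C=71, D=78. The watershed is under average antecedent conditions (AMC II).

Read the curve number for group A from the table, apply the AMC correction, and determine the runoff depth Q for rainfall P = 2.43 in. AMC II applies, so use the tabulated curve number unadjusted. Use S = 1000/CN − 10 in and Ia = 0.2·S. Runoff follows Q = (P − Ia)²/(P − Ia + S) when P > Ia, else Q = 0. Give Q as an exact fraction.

Q = 0 in ≈ 0.000 in

NRCS table: meadow, continuous grass, soil group A → CN(II) = 30
Average conditions: CN = 30 (no AMC adjustment).
Retention S: 1000/CN − 10 with CN=30.000 → S = 70/3 ≈ 23.333 in
Initial abstraction Ia = S/5 = (70/3)/5 = 14/3 ≈ 4.667 in
P = 2.430 ≤ Ia = 4.667 in: entire storm abstracted, Q = 0.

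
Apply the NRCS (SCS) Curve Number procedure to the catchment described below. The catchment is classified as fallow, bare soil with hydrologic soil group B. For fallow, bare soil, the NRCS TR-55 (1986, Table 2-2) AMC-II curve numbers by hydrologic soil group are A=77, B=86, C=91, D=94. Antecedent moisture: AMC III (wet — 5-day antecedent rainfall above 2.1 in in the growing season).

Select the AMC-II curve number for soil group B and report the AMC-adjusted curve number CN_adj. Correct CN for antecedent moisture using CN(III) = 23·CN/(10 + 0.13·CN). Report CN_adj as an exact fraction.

NRCS table: fallow, bare soil, soil group B → CN(II) = 86
CN(III) from CN(II)=86: (23·86)/(10 + 0.13·86) = 98900/1059 ≈ 93.390

CN_adj = 98900/1059 ≈ 93.390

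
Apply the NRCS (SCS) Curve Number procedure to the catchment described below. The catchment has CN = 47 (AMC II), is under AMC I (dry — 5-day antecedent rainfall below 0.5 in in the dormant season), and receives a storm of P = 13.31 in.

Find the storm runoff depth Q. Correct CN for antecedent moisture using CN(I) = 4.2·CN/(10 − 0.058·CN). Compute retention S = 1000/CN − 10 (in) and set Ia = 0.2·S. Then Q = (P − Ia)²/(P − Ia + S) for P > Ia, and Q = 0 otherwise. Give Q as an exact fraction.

Q = 614180987809/338905893900 in ≈ 1.812 in

Dry (AMC I): CN(I) = 4.2·47/(10 − 0.058·47) = (987/5)/(3637/500) = 98700/3637 ≈ 27.138
S = 1000/(98700/3637) − 10 = 26500/987 in ≈ 26.849 in
Ia = 0.2S: 0.2·26.849 = 5.370 in (exactly 5300/987)
Since P=13.310 > Ia=5.370: effective rainfall P−Ia = 783697/98700 in
Runoff Q = (P−Ia)²/(P−Ia+S) = (7.940)²/(7.940+26.849) = 614180987809/338905893900 ≈ 1.812 in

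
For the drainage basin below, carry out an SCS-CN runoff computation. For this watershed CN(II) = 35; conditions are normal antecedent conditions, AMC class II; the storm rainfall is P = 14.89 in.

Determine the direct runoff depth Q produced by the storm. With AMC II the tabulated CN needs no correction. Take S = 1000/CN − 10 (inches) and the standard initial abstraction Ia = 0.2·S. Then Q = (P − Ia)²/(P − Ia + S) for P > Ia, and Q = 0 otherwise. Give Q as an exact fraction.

Average conditions: CN = 35 (no AMC adjustment).
S = 1000/35 − 10 = 130/7 in ≈ 18.571 in
Ia = 0.2S: 0.2·18.571 = 3.714 in (exactly 26/7)
Since P=14.890 > Ia=3.714: effective rainfall P−Ia = 7823/700 in
Runoff Q = (P−Ia)²/(P−Ia+S) = (11.176)²/(11.176+18.571) = 61199329/14576100 ≈ 4.199 in

Q = 61199329/14576100 in ≈ 4.199 in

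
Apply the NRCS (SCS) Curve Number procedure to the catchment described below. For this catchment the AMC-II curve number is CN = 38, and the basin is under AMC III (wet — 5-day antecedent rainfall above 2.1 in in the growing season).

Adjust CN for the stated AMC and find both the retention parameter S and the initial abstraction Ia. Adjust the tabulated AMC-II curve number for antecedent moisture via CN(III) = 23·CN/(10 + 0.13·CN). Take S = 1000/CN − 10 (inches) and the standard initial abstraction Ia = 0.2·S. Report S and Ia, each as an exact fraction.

Adjust CN=38 to AMC III: 23·38/(10 + 0.13·38) → 874 ÷ (747/50) = 43700/747 ≈ 58.501
Retention S: 1000/CN − 10 with CN=58.501 → S = 3100/437 ≈ 7.094 in
Initial abstraction Ia = S/5 = (3100/437)/5 = 620/437 ≈ 1.419 in

S = 3100/437 in ≈ 7.094 in; Ia = 620/437 in ≈ 1.419 in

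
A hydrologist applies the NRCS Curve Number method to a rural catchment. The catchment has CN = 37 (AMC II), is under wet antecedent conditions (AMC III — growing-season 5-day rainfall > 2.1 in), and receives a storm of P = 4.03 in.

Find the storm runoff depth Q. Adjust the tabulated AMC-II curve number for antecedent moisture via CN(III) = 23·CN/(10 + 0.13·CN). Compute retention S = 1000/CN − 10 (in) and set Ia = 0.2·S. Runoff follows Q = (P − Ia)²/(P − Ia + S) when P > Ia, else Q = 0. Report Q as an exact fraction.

Adjust CN=37 to AMC III: 23·37/(10 + 0.13·37) → 851 ÷ (1481/100) = 85100/1481 ≈ 57.461
S = 1000/(85100/1481) − 10 = 6300/851 in ≈ 7.403 in
Ia = 0.2S: 0.2·7.403 = 1.481 in (exactly 1260/851)
Since P=4.030 > Ia=1.481: effective rainfall P−Ia = 216953/85100 in
Runoff Q = (P−Ia)²/(P−Ia+S) = (2.549)²/(2.549+7.403) = 47068604209/72075700300 ≈ 0.653 in

Q = 47068604209/72075700300 in ≈ 0.653 in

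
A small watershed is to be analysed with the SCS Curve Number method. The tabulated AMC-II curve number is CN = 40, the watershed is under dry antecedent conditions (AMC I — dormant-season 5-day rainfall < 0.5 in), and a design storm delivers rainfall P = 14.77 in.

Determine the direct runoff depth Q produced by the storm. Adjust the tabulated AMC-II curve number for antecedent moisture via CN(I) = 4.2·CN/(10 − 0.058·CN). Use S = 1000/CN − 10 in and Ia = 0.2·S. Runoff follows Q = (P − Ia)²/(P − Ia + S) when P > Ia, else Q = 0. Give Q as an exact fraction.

Q = 28504921/21237300 in ≈ 1.342 in

Dry (AMC I): CN(I) = 4.2·40/(10 − 0.058·40) = 168/(192/25) = 175/8 ≈ 21.875
Retention S: 1000/CN − 10 with CN=21.875 → S = 250/7 ≈ 35.714 in
Ia = 0.2·(250/7) = 50/7 in ≈ 7.143 in
P − Ia = 14.770 − 7.143 = 5339/700 ≈ 7.627 in (> 0, runoff occurs)
Q = (5339/700)²/((5339/700) + 250/7) = (28504921/490000)/(30339/700) = 28504921/21237300 in ≈ 1.342 in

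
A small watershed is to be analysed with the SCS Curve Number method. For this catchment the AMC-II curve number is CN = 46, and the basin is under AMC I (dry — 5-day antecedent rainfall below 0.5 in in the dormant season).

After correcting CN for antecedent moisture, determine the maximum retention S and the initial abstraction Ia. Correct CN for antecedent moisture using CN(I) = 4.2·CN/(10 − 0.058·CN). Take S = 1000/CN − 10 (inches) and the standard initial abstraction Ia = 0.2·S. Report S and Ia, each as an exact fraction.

S = 4500/161 in ≈ 27.950 in; Ia = 900/161 in ≈ 5.590 in

Dry (AMC I): CN(I) = 4.2·46/(10 − 0.058·46) = (966/5)/(1833/250) = 16100/611 ≈ 26.350
Retention S: 1000/CN − 10 with CN=26.350 → S = 4500/161 ≈ 27.950 in
Initial abstraction Ia = S/5 = (4500/161)/5 = 900/161 ≈ 5.590 in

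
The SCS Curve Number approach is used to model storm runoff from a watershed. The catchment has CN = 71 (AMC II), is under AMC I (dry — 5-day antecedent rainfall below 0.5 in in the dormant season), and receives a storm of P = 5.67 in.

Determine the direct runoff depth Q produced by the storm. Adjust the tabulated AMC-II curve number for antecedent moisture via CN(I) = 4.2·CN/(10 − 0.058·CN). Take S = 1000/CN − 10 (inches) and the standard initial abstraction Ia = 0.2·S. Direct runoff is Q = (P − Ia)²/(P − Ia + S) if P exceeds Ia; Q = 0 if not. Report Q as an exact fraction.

Q = 308465827609/299004692700 in ≈ 1.032 in

CN(I) from CN(II)=71: (4.2·71)/(10 − 0.058·71) = 149100/2941 ≈ 50.697
S = 1000/(149100/2941) − 10 = 14500/1491 in ≈ 9.725 in
Ia = 0.2·(14500/1491) = 2900/1491 in ≈ 1.945 in
Since P=5.670 > Ia=1.945: effective rainfall P−Ia = 555397/149100 in
Q: (555397/149100)² ÷ (2005397/149100) = 308465827609/299004692700 in (≈ 1.032 in)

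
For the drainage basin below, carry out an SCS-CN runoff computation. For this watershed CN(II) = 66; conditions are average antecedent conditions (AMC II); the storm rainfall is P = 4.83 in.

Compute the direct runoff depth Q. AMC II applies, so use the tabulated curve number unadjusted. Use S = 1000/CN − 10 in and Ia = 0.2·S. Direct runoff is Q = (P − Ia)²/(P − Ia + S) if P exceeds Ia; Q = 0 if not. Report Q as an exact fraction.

Q = 157226521/97478700 in ≈ 1.613 in

AMC II — tabulated CN = 66 applies directly.
Max retention: S = 1000/66 − 10 = 170/33 in (≈ 5.152 in)
Ia = 0.2·(170/33) = 34/33 in ≈ 1.030 in
Excess rainfall: 4.830 − 1.030 = 3.800 in; P > Ia so Q > 0
Q: (12539/3300)² ÷ (29539/3300) = 157226521/97478700 in (≈ 1.613 in)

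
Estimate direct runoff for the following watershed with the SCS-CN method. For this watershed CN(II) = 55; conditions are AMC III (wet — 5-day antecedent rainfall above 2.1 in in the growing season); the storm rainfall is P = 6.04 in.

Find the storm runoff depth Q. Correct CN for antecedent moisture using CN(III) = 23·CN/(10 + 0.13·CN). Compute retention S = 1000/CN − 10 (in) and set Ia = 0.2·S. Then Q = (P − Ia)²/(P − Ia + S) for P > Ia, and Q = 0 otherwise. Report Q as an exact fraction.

Q = 1135892209/355483975 in ≈ 3.195 in

Adjust CN=55 to AMC III: 23·55/(10 + 0.13·55) → 1265 ÷ (343/20) = 25300/343 ≈ 73.761
Max retention: S = 1000/(25300/343) − 10 = 900/253 in (≈ 3.557 in)
Initial abstraction Ia = S/5 = (900/253)/5 = 180/253 ≈ 0.711 in
P − Ia = 6.040 − 0.711 = 33703/6325 ≈ 5.329 in (> 0, runoff occurs)
Q: (33703/6325)² ÷ (56203/6325) = 1135892209/355483975 in (≈ 3.195 in)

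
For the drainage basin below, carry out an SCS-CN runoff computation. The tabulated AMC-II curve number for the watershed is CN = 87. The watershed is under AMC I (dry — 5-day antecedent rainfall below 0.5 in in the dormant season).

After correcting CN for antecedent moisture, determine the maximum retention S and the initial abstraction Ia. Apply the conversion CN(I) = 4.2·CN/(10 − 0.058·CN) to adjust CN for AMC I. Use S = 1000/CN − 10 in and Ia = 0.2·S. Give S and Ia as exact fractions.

Adjust CN=87 to AMC I: 4.2·87/(10 − 0.058·87) → (1827/5) ÷ (2477/500) = 182700/2477 ≈ 73.759
Retention S: 1000/CN − 10 with CN=73.759 → S = 6500/1827 ≈ 3.558 in
Initial abstraction Ia = S/5 = (6500/1827)/5 = 1300/1827 ≈ 0.712 in

S = 6500/1827 in ≈ 3.558 in; Ia = 1300/1827 in ≈ 0.712 in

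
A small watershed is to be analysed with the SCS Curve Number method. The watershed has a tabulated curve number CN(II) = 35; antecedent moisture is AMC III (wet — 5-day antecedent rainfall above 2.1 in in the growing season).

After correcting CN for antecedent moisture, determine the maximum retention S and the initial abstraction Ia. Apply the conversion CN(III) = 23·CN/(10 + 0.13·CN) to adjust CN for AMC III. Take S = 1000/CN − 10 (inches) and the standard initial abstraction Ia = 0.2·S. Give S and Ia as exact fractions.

CN(III) from CN(II)=35: (23·35)/(10 + 0.13·35) = 16100/291 ≈ 55.326
S = 1000/(16100/291) − 10 = 1300/161 in ≈ 8.075 in
Initial abstraction Ia = S/5 = (1300/161)/5 = 260/161 ≈ 1.615 in

S = 1300/161 in ≈ 8.075 in; Ia = 260/161 in ≈ 1.615 in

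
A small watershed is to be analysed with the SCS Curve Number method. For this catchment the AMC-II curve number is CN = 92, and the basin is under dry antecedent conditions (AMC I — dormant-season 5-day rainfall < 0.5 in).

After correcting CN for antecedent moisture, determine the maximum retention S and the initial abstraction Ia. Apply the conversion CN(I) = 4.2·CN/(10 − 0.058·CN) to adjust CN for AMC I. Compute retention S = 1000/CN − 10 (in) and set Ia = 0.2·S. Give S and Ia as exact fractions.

S = 1000/483 in ≈ 2.070 in; Ia = 200/483 in ≈ 0.414 in

CN(I) from CN(II)=92: (4.2·92)/(10 − 0.058·92) = 48300/583 ≈ 82.847
Retention S: 1000/CN − 10 with CN=82.847 → S = 1000/483 ≈ 2.070 in
Ia = 0.2·(1000/483) = 200/483 in ≈ 0.414 in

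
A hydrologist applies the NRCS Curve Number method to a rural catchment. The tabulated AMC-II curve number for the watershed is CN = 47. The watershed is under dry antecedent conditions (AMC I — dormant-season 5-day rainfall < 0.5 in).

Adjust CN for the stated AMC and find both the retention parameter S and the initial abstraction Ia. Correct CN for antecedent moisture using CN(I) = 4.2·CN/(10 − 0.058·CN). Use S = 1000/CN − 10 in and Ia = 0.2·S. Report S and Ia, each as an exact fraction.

Dry (AMC I): CN(I) = 4.2·47/(10 − 0.058·47) = (987/5)/(3637/500) = 98700/3637 ≈ 27.138
S = 1000/(98700/3637) − 10 = 26500/987 in ≈ 26.849 in
Ia = 0.2S: 0.2·26.849 = 5.370 in (exactly 5300/987)

S = 26500/987 in ≈ 26.849 in; Ia = 5300/987 in ≈ 5.370 in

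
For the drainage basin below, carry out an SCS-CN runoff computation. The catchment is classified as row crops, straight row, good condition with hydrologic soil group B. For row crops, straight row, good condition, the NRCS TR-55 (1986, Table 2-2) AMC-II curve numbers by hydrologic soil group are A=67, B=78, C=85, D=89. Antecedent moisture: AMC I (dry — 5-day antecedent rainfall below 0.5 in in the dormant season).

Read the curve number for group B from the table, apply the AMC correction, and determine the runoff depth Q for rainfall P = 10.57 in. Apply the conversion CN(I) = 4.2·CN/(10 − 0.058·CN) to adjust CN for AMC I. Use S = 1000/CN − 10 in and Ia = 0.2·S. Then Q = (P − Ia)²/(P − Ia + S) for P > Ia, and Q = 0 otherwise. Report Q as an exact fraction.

Q = 571056796489/106935437700 in ≈ 5.340 in

NRCS table: row crops, straight row, good condition, soil group B → CN(II) = 78
CN(I) from CN(II)=78: (4.2·78)/(10 − 0.058·78) = 81900/1369 ≈ 59.825
Retention S: 1000/CN − 10 with CN=59.825 → S = 5500/819 ≈ 6.716 in
Ia = 0.2S: 0.2·6.716 = 1.343 in (exactly 1100/819)
Since P=10.570 > Ia=1.343: effective rainfall P−Ia = 755683/81900 in
Runoff Q = (P−Ia)²/(P−Ia+S) = (9.227)²/(9.227+6.716) = 571056796489/106935437700 ≈ 5.340 in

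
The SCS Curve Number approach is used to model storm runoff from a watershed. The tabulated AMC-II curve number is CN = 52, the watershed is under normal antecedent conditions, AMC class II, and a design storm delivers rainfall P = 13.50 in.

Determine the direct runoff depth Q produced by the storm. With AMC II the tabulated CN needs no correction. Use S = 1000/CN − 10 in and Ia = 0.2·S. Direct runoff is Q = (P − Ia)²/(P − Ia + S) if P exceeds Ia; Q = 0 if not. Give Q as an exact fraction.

Average conditions: CN = 52 (no AMC adjustment).
Max retention: S = 1000/52 − 10 = 120/13 in (≈ 9.231 in)
Initial abstraction Ia = S/5 = (120/13)/5 = 24/13 ≈ 1.846 in
Excess rainfall: 13.500 − 1.846 = 11.654 in; P > Ia so Q > 0
Runoff Q = (P−Ia)²/(P−Ia+S) = (11.654)²/(11.654+9.231) = 30603/4706 ≈ 6.503 in

Q = 30603/4706 in ≈ 6.503 in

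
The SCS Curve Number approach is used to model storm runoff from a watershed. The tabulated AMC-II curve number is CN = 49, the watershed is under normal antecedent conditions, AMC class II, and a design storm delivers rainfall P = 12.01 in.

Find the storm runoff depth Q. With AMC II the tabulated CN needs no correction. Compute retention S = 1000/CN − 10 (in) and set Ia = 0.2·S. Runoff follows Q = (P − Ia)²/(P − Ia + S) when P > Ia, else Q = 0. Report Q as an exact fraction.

Q = 2366725201/488280100 in ≈ 4.847 in

AMC II — tabulated CN = 49 applies directly.
Retention S: 1000/CN − 10 with CN=49.000 → S = 510/49 ≈ 10.408 in
Initial abstraction Ia = S/5 = (510/49)/5 = 102/49 ≈ 2.082 in
Since P=12.010 > Ia=2.082: effective rainfall P−Ia = 48649/4900 in
Q: (48649/4900)² ÷ (99649/4900) = 2366725201/488280100 in (≈ 4.847 in)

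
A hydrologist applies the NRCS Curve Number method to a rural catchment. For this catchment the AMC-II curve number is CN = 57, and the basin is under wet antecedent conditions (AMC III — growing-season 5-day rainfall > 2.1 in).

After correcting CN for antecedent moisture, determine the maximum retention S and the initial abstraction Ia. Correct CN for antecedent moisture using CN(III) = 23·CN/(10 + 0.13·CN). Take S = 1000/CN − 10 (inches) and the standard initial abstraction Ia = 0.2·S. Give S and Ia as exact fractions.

S = 4300/1311 in ≈ 3.280 in; Ia = 860/1311 in ≈ 0.656 in

Wet (AMC III): CN(III) = 23·57/(10 + 0.13·57) = 1311/(1741/100) = 131100/1741 ≈ 75.302
Retention S: 1000/CN − 10 with CN=75.302 → S = 4300/1311 ≈ 3.280 in
Ia = 0.2·(4300/1311) = 860/1311 in ≈ 0.656 in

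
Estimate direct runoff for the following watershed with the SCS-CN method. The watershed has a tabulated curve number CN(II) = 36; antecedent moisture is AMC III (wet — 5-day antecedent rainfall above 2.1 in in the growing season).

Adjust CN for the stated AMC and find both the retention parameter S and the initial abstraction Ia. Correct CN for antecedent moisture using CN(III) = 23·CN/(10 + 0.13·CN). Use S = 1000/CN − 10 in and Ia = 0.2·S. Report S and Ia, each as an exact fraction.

Wet (AMC III): CN(III) = 23·36/(10 + 0.13·36) = 828/(367/25) = 20700/367 ≈ 56.403
Max retention: S = 1000/(20700/367) − 10 = 1600/207 in (≈ 7.729 in)
Ia = 0.2·(1600/207) = 320/207 in ≈ 1.546 in

S = 1600/207 in ≈ 7.729 in; Ia = 320/207 in ≈ 1.546 in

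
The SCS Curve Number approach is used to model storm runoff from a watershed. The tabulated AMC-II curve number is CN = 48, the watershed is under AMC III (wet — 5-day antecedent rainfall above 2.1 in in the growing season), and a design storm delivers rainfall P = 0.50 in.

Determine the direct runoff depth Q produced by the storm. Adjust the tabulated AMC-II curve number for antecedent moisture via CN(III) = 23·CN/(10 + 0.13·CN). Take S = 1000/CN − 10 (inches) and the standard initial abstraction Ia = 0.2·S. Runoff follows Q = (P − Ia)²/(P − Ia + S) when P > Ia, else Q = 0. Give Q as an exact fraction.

Wet (AMC III): CN(III) = 23·48/(10 + 0.13·48) = 1104/(406/25) = 13800/203 ≈ 67.980
S = 1000/(13800/203) − 10 = 325/69 in ≈ 4.710 in
Ia = 0.2·(325/69) = 65/69 in ≈ 0.942 in
P = 0.500 ≤ Ia = 0.942 in: entire storm abstracted, Q = 0.

Q = 0 in ≈ 0.000 in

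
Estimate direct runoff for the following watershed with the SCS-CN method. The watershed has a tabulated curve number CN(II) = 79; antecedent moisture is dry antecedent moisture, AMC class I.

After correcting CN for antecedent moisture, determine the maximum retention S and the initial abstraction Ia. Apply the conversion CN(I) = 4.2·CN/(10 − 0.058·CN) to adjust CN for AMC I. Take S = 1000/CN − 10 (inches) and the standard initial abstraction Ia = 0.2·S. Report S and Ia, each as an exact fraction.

Dry (AMC I): CN(I) = 4.2·79/(10 − 0.058·79) = (1659/5)/(2709/500) = 7900/129 ≈ 61.240
Max retention: S = 1000/(7900/129) − 10 = 500/79 in (≈ 6.329 in)
Ia = 0.2·(500/79) = 100/79 in ≈ 1.266 in

S = 500/79 in ≈ 6.329 in; Ia = 100/79 in ≈ 1.266 in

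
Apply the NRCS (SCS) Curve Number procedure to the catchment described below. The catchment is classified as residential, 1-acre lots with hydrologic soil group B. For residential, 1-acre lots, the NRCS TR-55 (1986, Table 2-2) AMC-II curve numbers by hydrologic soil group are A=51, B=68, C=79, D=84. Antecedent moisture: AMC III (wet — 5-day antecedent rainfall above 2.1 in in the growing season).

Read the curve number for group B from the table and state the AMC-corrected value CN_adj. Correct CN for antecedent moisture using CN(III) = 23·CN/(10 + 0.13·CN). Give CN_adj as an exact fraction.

CN_adj = 39100/471 ≈ 83.015

NRCS table: residential, 1-acre lots, soil group B → CN(II) = 68
Adjust CN=68 to AMC III: 23·68/(10 + 0.13·68) → 1564 ÷ (471/25) = 39100/471 ≈ 83.015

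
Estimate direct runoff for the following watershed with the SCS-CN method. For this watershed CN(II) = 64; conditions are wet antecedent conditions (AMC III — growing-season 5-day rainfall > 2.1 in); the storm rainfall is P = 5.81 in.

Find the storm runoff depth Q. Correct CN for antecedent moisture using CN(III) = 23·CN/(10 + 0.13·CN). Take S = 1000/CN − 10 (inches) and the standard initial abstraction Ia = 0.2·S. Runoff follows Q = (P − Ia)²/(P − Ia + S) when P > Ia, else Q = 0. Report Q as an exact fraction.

Q = 37442161/10271225 in ≈ 3.645 in

Adjust CN=64 to AMC III: 23·64/(10 + 0.13·64) → 1472 ÷ (458/25) = 18400/229 ≈ 80.349
Retention S: 1000/CN − 10 with CN=80.349 → S = 225/92 ≈ 2.446 in
Initial abstraction Ia = S/5 = (225/92)/5 = 45/92 ≈ 0.489 in
Since P=5.810 > Ia=0.489: effective rainfall P−Ia = 6119/1150 in
Q: (6119/1150)² ÷ (17863/2300) = 37442161/10271225 in (≈ 3.645 in)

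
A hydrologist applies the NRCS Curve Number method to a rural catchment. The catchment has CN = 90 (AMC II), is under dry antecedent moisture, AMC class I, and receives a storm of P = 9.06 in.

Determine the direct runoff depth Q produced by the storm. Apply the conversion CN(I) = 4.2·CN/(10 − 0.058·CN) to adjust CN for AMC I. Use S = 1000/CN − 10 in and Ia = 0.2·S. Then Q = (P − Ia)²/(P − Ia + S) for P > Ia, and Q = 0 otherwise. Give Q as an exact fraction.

Q = 6499100689/998080650 in ≈ 6.512 in

Adjust CN=90 to AMC I: 4.2·90/(10 − 0.058·90) → 378 ÷ (239/50) = 18900/239 ≈ 79.079
S = 1000/(18900/239) − 10 = 500/189 in ≈ 2.646 in
Ia = 0.2·(500/189) = 100/189 in ≈ 0.529 in
Since P=9.060 > Ia=0.529: effective rainfall P−Ia = 80617/9450 in
Runoff Q = (P−Ia)²/(P−Ia+S) = (8.531)²/(8.531+2.646) = 6499100689/998080650 ≈ 6.512 in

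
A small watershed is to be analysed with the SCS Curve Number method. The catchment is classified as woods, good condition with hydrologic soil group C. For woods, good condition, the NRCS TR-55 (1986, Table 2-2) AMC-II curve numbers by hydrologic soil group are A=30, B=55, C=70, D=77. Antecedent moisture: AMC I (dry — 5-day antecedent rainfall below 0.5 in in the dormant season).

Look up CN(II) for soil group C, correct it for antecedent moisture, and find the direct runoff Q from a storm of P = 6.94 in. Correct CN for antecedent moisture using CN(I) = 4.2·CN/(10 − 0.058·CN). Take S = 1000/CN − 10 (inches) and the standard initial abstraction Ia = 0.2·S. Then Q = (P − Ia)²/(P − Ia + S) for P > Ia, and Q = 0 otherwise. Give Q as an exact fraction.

Q = 144072009/90657350 in ≈ 1.589 in

NRCS table: woods, good condition, soil group C → CN(II) = 70
Adjust CN=70 to AMC I: 4.2·70/(10 − 0.058·70) → 294 ÷ (297/50) = 4900/99 ≈ 49.495
Retention S: 1000/CN − 10 with CN=49.495 → S = 500/49 ≈ 10.204 in
Ia = 0.2·(500/49) = 100/49 in ≈ 2.041 in
Excess rainfall: 6.940 − 2.041 = 4.899 in; P > Ia so Q > 0
Q: (12003/2450)² ÷ (37003/2450) = 144072009/90657350 in (≈ 1.589 in)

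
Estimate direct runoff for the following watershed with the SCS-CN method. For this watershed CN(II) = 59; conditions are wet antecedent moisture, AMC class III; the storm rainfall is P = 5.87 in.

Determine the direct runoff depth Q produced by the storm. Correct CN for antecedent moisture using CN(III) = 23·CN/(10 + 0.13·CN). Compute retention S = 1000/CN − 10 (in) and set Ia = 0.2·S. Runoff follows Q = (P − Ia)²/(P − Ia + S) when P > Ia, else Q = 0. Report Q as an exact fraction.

Q = 510594564481/152602656300 in ≈ 3.346 in

Adjust CN=59 to AMC III: 23·59/(10 + 0.13·59) → 1357 ÷ (1767/100) = 135700/1767 ≈ 76.797
S = 1000/(135700/1767) − 10 = 4100/1357 in ≈ 3.021 in
Ia = 0.2S: 0.2·3.021 = 0.604 in (exactly 820/1357)
Excess rainfall: 5.870 − 0.604 = 5.266 in; P > Ia so Q > 0
Q: (714559/135700)² ÷ (1124559/135700) = 510594564481/152602656300 in (≈ 3.346 in)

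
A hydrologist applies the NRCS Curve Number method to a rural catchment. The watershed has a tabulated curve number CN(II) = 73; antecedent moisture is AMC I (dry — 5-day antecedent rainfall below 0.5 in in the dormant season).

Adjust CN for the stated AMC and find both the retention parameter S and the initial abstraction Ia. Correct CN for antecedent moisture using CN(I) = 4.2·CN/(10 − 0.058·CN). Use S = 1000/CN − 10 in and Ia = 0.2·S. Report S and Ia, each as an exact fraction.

CN(I) from CN(II)=73: (4.2·73)/(10 − 0.058·73) = 51100/961 ≈ 53.174
Retention S: 1000/CN − 10 with CN=53.174 → S = 4500/511 ≈ 8.806 in
Ia = 0.2·(4500/511) = 900/511 in ≈ 1.761 in

S = 4500/511 in ≈ 8.806 in; Ia = 900/511 in ≈ 1.761 in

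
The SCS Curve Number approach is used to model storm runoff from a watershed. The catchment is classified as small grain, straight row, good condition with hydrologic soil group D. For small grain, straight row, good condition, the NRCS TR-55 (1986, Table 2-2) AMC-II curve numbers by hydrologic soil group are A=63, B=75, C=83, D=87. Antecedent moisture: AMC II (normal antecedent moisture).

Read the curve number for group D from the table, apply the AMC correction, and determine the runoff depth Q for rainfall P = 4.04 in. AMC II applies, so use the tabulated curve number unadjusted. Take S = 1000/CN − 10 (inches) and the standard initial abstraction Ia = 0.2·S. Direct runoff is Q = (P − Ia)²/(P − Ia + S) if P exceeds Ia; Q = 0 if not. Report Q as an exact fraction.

NRCS table: small grain, straight row, good condition, soil group D → CN(II) = 87
AMC II — tabulated CN = 87 applies directly.
Max retention: S = 1000/87 − 10 = 130/87 in (≈ 1.494 in)
Initial abstraction Ia = S/5 = (130/87)/5 = 26/87 ≈ 0.299 in
Excess rainfall: 4.040 − 0.299 = 3.741 in; P > Ia so Q > 0
Runoff Q = (P−Ia)²/(P−Ia+S) = (3.741)²/(3.741+1.494) = 66210769/24766725 ≈ 2.673 in

Q = 66210769/24766725 in ≈ 2.673 in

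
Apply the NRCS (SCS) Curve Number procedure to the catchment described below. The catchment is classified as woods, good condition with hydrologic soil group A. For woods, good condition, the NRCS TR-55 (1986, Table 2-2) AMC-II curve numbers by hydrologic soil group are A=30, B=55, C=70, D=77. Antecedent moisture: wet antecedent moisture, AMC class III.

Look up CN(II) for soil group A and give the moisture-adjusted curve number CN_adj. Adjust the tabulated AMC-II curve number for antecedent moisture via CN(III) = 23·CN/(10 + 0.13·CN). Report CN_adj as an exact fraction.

NRCS table: woods, good condition, soil group A → CN(II) = 30
CN(III) from CN(II)=30: (23·30)/(10 + 0.13·30) = 6900/139 ≈ 49.640

CN_adj = 6900/139 ≈ 49.640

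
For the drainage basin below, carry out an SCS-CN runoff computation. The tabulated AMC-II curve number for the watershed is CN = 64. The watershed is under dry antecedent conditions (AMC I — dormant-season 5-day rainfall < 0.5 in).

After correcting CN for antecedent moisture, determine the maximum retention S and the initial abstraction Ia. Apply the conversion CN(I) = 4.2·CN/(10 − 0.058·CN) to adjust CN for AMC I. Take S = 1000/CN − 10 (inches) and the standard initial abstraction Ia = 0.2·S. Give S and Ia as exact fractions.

CN(I) from CN(II)=64: (4.2·64)/(10 − 0.058·64) = 5600/131 ≈ 42.748
Max retention: S = 1000/(5600/131) − 10 = 375/28 in (≈ 13.393 in)
Ia = 0.2S: 0.2·13.393 = 2.679 in (exactly 75/28)

S = 375/28 in ≈ 13.393 in; Ia = 75/28 in ≈ 2.679 in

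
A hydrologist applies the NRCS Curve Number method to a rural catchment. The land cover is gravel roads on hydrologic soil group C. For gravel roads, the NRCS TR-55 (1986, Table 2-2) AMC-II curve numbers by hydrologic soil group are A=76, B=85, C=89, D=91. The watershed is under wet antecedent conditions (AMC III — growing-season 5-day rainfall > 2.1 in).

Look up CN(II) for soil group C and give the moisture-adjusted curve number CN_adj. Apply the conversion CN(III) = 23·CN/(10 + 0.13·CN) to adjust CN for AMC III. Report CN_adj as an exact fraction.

CN_adj = 204700/2157 ≈ 94.900

NRCS table: gravel roads, soil group C → CN(II) = 89
CN(III) from CN(II)=89: (23·89)/(10 + 0.13·89) = 204700/2157 ≈ 94.900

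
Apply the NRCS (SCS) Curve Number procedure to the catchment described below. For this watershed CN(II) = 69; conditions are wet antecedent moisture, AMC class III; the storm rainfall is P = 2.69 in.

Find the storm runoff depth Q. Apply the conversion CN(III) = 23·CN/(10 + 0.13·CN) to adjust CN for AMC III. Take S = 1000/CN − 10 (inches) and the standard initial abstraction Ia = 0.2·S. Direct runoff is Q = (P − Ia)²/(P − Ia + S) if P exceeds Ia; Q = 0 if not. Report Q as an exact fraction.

Wet (AMC III): CN(III) = 23·69/(10 + 0.13·69) = 1587/(1897/100) = 158700/1897 ≈ 83.658
Retention S: 1000/CN − 10 with CN=83.658 → S = 3100/1587 ≈ 1.953 in
Ia = 0.2S: 0.2·1.953 = 0.391 in (exactly 620/1587)
Since P=2.690 > Ia=0.391: effective rainfall P−Ia = 364903/158700 in
Runoff Q = (P−Ia)²/(P−Ia+S) = (2.299)²/(2.299+1.953) = 133154199409/107107106100 ≈ 1.243 in

Q = 133154199409/107107106100 in ≈ 1.243 in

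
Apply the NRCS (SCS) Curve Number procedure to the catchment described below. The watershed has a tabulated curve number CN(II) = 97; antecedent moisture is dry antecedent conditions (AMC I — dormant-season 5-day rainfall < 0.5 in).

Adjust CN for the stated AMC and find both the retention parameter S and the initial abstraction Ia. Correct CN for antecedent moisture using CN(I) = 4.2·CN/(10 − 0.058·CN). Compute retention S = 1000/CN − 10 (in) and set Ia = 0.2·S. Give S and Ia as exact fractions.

S = 500/679 in ≈ 0.736 in; Ia = 100/679 in ≈ 0.147 in

Dry (AMC I): CN(I) = 4.2·97/(10 − 0.058·97) = (2037/5)/(2187/500) = 67900/729 ≈ 93.141
S = 1000/(67900/729) − 10 = 500/679 in ≈ 0.736 in
Ia = 0.2S: 0.2·0.736 = 0.147 in (exactly 100/679)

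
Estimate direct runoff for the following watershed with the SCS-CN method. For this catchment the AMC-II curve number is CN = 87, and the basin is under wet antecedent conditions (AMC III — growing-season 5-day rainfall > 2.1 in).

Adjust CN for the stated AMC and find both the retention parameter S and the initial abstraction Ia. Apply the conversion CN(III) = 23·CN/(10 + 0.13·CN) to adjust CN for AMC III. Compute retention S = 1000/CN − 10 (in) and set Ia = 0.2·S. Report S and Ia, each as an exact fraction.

Adjust CN=87 to AMC III: 23·87/(10 + 0.13·87) → 2001 ÷ (2131/100) = 200100/2131 ≈ 93.900
S = 1000/(200100/2131) − 10 = 1300/2001 in ≈ 0.650 in
Ia = 0.2S: 0.2·0.650 = 0.130 in (exactly 260/2001)

S = 1300/2001 in ≈ 0.650 in; Ia = 260/2001 in ≈ 0.130 in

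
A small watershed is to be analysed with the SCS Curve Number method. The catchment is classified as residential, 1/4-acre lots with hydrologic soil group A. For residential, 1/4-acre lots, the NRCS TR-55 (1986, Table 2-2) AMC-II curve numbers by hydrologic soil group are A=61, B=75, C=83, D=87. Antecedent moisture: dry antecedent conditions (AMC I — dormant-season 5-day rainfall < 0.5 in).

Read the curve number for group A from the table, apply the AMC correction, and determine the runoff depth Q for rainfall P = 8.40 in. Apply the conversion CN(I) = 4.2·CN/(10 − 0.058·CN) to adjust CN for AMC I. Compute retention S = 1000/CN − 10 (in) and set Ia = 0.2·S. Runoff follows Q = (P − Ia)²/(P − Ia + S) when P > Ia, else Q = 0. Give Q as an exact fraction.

Q = 65368178/46899545 in ≈ 1.394 in

NRCS table: residential, 1/4-acre lots, soil group A → CN(II) = 61
CN(I) from CN(II)=61: (4.2·61)/(10 − 0.058·61) = 42700/1077 ≈ 39.647
S = 1000/(42700/1077) − 10 = 6500/427 in ≈ 15.222 in
Initial abstraction Ia = S/5 = (6500/427)/5 = 1300/427 ≈ 3.044 in
Excess rainfall: 8.400 − 3.044 = 5.356 in; P > Ia so Q > 0
Runoff Q = (P−Ia)²/(P−Ia+S) = (5.356)²/(5.356+15.222) = 65368178/46899545 ≈ 1.394 in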